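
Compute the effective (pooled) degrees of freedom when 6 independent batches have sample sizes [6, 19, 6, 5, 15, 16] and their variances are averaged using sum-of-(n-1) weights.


nu = sum_i (n_i - 1)
nu = ((6 - 1) + (19 - 1) + (6 - 1) + (5 - 1) + (15 - 1) + (16 - 1))
nu = 5 + 18 + 5 + 4 + 14 + 15
nu = 61

61


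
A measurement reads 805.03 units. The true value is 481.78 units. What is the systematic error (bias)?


Systematic error = measured - true
= 805.03 - 481.78
= 323.2500

323.2500


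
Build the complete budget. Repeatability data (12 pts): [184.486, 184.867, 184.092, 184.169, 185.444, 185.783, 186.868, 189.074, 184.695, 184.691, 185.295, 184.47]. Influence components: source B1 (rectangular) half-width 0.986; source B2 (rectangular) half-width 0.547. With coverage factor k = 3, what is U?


mean = (184.486 + 184.867 + 184.092 + 184.169 + 185.444 + 185.783 + 186.868 + 189.074 + 184.695 + 184.691 + 185.295 + 184.47) / 12 = 185.3278333
s = sqrt(sum((x - mean)^2)/(n-1)) = 1.4129521
u_A = s / sqrt(n) = 1.4129521 / sqrt(12) = 0.40788414
u_B1 = 0.986 / sqrt(3) = 0.56926737
u_B2 = 0.547 / sqrt(3) = 0.3158106
uc = sqrt(0.40788414^2 + 0.56926737^2 + 0.3158106^2) = 0.76822597
U = k * uc = 3 * 0.76822597
U = 2.3047

2.3047


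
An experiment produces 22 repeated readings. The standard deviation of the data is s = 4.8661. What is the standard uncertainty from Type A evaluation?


u_A = s / sqrt(n)
u_A = 4.8661 / sqrt(22)
u_A = 4.8661 / 4.6904158
u_A = 1.0375

1.0375


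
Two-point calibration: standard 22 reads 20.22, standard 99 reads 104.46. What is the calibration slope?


slope = (y2 - y1) / (x2 - x1)
= (104.46 - 20.22) / (99 - 22)
= 84.2400 / 77
= 1.0940

1.0940


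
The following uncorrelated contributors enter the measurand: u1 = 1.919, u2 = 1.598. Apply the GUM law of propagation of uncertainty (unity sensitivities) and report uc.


uc = sqrt(1.919^2 + 1.598^2)
uc = sqrt(6.236165)
uc = 2.4972

2.4972


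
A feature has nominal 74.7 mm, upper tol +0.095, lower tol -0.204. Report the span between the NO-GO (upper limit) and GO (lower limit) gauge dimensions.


GO = nominal - lower_tol (smallest hole = maximum material condition)
GO = 74.7 - 0.204 = 74.496
NO-GO = nominal + upper_tol (largest hole = least material condition)
NO-GO = 74.7 + 0.095 = 74.795
spread = NO-GO - GO = 74.795 - 74.496 = 0.2990

0.2990


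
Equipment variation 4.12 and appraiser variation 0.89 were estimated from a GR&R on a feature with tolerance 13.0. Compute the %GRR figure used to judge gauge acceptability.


GRR = sqrt(EV^2 + AV^2) = sqrt(4.12^2 + 0.89^2) = 4.2150326
%GRR = GRR / tol * 100 = 4.2150326 / 13.0 * 100
%GRR = 32.4233

32.4233


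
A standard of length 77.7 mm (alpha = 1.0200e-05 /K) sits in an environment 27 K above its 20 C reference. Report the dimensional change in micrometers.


dL = L * alpha * dT
= 77.7 * 1.0200e-05 * 27
= 0.0213986 mm
dL_um = 0.0213986 * 1000 = 21.3986 um

21.3986


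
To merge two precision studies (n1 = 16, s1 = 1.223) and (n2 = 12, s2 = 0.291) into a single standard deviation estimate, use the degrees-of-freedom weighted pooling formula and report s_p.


s_p = sqrt(((n1-1)*s1^2 + (n2-1)*s2^2) / (n1+n2-2))
numerator = (16-1)*1.223^2 + (12-1)*0.291^2 = 22.435935 + 0.931491 = 23.367426
denominator = 16 + 12 - 2 = 26
s_p^2 = 23.367426 / 26 = 0.89874715
s_p = sqrt(0.89874715) = 0.9480

0.9480


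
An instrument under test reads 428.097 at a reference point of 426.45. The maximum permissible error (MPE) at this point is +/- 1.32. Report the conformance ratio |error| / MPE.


e = indication - reference = 428.097 - 426.45 = 1.6470
|e| = 1.6470
ratio = |e| / MPE = 1.6470 / 1.32
ratio = 1.2477

1.2477


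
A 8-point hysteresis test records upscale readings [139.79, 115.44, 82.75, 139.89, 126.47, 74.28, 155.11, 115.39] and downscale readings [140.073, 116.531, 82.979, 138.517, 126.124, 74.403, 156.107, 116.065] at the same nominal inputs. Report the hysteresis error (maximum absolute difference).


|139.79 - 140.073| = 0.2830
|115.44 - 116.531| = 1.0910
|82.75 - 82.979| = 0.2290
|139.89 - 138.517| = 1.3730
|126.47 - 126.124| = 0.3460
|74.28 - 74.403| = 0.1230
|155.11 - 156.107| = 0.9970
|115.39 - 116.065| = 0.6750
hysteresis = max(diffs) = 1.3730

1.3730


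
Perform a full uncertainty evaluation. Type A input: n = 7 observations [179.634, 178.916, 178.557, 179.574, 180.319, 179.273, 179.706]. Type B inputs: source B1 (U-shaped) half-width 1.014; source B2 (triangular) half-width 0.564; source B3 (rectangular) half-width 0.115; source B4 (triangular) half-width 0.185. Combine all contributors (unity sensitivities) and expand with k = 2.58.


mean = (179.634 + 178.916 + 178.557 + 179.574 + 180.319 + 179.273 + 179.706) / 7 = 179.4255714
s = sqrt(sum((x - mean)^2)/(n-1)) = 0.57441067
u_A = s / sqrt(n) = 0.57441067 / sqrt(7) = 0.21710683
u_B1 = 1.014 / sqrt(2) = 0.71700628
u_B2 = 0.564 / sqrt(6) = 0.23025204
u_B3 = 0.115 / sqrt(3) = 0.066395281
u_B4 = 0.185 / sqrt(6) = 0.075525934
uc = sqrt(0.21710683^2 + 0.71700628^2 + 0.23025204^2 + 0.066395281^2 + 0.075525934^2) = 0.79016573
U = k * uc = 2.58 * 0.79016573
U = 2.0386

2.0386


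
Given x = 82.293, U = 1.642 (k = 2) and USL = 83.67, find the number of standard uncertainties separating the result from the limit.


u = U / k = 1.642 / 2 = 0.821
margin = |USL - x| = |83.67 - 82.293| = 1.377
z = margin / u = 1.377 / 0.821
z = 1.6772

1.6772


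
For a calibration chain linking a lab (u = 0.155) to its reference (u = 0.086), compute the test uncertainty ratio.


TUR = u_lab / u_ref
= 0.155 / 0.086
= 1.8023

1.8023


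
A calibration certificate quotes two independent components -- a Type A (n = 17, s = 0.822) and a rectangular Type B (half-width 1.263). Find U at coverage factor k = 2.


u_A = s / sqrt(n) = 0.822 / sqrt(17) = 0.19936428
u_B = half_width / sqrt(3) = 1.263 / sqrt(3) = 0.72919339
uc = sqrt(u_A^2 + u_B^2) = sqrt(0.19936428^2 + 0.72919339^2) = 0.75595576
U = k * uc = 2 * 0.75595576
U = 1.5119

1.5119


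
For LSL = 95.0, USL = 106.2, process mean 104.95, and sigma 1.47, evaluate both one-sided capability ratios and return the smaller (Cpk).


Cpu = (USL - mean) / (3*sigma) = (106.2 - 104.95) / (3*1.47) = 0.2834
Cpl = (mean - LSL) / (3*sigma) = (104.95 - 95.0) / (3*1.47) = 2.2562
Cpk = min(Cpu, Cpl) = 0.2834

0.2834


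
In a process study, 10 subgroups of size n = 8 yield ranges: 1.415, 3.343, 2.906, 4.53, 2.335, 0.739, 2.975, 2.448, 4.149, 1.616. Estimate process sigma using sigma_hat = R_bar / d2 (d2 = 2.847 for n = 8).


R_bar = (1.415 + 3.343 + 2.906 + 4.53 + 2.335 + 0.739 + 2.975 + 2.448 + 4.149 + 1.616) / 10
R_bar = 26.456 / 10 = 2.6456
sigma_hat = R_bar / d2 = 2.6456 / 2.847 = 0.9293

0.9293


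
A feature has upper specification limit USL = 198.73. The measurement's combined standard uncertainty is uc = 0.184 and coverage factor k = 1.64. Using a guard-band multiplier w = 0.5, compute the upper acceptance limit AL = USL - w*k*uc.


U = k * uc = 1.64 * 0.184 = 0.30176
guard band g = w * U = 0.5 * 0.30176 = 0.15088
AL = USL - g = 198.73 - 0.15088
AL = 198.5791

198.5791


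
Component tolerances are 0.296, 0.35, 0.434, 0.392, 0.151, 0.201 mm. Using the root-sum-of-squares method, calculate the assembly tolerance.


RSS = sqrt(0.296^2 + 0.35^2 + 0.434^2 + 0.392^2 + 0.151^2 + 0.201^2)
= sqrt(0.615338)
= 0.7844

0.7844


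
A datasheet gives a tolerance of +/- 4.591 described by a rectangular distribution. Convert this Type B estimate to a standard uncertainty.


u_B = half_width / sqrt(3)
u_B = 4.591 / 1.7320508
u_B = 2.6506

2.6506


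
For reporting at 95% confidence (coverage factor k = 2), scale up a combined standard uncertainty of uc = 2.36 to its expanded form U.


U = k * uc
U = 2 * 2.36
U = 4.7200

4.7200


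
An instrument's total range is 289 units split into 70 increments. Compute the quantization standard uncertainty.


resolution = range / divisions
resolution = 289 / 70 = 4.1285714
u_res = resolution / (2*sqrt(3))
u_res = 4.1285714 / 3.4641016
u_res = 1.1918

1.1918


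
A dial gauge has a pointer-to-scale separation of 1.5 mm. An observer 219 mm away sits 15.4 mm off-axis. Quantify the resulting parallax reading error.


error = h * offset / d
= 1.5 * 15.4 / 219
= 0.1055

0.1055


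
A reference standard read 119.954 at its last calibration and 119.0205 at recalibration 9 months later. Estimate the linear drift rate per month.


rate = (v2 - v1) / months
= (119.0205 - 119.954) / 9
= -0.9335 / 9
= -0.1037

-0.1037


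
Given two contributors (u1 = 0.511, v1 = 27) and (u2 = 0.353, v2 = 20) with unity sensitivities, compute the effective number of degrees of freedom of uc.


uc = sqrt(u1^2 + u2^2) = sqrt(0.511^2 + 0.353^2) = 0.62107165
v_eff = uc^4 / (u1^4/v1 + u2^4/v2)
= 0.62107165^4 / (0.511^4/27 + 0.353^4/20)
= 0.14878763 / 0.00330171
v_eff = 45.0638

45.0638


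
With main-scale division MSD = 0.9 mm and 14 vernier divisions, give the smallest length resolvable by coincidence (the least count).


LC = MSD / n_div
= 0.9 / 14
= 0.0643

0.0643


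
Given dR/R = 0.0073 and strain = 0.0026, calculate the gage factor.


GF = (dR/R) / epsilon
= 0.0073 / 0.0026
= 2.8077

2.8077


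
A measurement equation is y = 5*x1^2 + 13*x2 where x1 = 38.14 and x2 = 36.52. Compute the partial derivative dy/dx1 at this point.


y = 5*x1^2 + 13*x2
dy/dx1 = 2*5*x1
Evaluate at x1 = 38.14: c1 = 10 * 38.14
c1 = 381.4000

381.4000


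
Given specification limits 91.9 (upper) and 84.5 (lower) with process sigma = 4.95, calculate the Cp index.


Cp = (USL - LSL) / (6 * sigma)
= (91.9 - 84.5) / (6 * 4.95)
= 7.4000 / 29.7000
= 0.2492

0.2492


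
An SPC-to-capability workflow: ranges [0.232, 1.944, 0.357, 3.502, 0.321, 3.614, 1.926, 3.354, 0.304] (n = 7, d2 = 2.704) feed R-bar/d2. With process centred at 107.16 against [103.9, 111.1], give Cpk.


R_bar = (0.232 + 1.944 + 0.357 + 3.502 + 0.321 + 3.614 + 1.926 + 3.354 + 0.304) / 9 = 1.7282222
sigma = R_bar / d2 = 1.7282222 / 2.704 = 0.63913543
Cp = (USL - LSL)/(6*sigma) = (111.1 - 103.9)/(6*0.63913543) = 1.8775
Cpu = (111.1 - 107.16)/(3*0.63913543) = 2.0549
Cpl = (107.16 - 103.9)/(3*0.63913543) = 1.7002
Cpk = min(Cpu, Cpl) = 1.7002

1.7002


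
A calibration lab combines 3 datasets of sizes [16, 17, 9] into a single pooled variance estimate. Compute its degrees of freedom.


nu = sum_i (n_i - 1)
nu = ((16 - 1) + (17 - 1) + (9 - 1))
nu = 15 + 16 + 8
nu = 39

39


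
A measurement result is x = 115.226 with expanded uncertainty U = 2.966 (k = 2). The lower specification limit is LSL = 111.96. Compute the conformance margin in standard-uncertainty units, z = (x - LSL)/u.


u = U / k = 2.966 / 2 = 1.483
margin = |LSL - x| = |111.96 - 115.226| = 3.266
z = margin / u = 3.266 / 1.483
z = 2.2023

2.2023


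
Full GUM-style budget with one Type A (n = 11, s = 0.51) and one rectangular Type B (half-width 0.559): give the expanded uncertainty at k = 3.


u_A = s / sqrt(n) = 0.51 / sqrt(11) = 0.15377079
u_B = half_width / sqrt(3) = 0.559 / sqrt(3) = 0.3227388
uc = sqrt(u_A^2 + u_B^2) = sqrt(0.15377079^2 + 0.3227388^2) = 0.35749936
U = k * uc = 3 * 0.35749936
U = 1.0725

1.0725


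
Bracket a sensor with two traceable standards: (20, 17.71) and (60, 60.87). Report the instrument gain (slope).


slope = (y2 - y1) / (x2 - x1)
= (60.87 - 17.71) / (60 - 20)
= 43.1600 / 40
= 1.0790

1.0790


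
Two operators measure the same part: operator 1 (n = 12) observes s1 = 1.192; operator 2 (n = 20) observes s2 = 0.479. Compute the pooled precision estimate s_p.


s_p = sqrt(((n1-1)*s1^2 + (n2-1)*s2^2) / (n1+n2-2))
numerator = (12-1)*1.192^2 + (20-1)*0.479^2 = 15.629504 + 4.359379 = 19.988883
denominator = 12 + 20 - 2 = 30
s_p^2 = 19.988883 / 30 = 0.6662961
s_p = sqrt(0.6662961) = 0.8163

0.8163


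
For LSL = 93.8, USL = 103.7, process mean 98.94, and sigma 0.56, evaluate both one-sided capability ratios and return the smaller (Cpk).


Cpu = (USL - mean) / (3*sigma) = (103.7 - 98.94) / (3*0.56) = 2.8333
Cpl = (mean - LSL) / (3*sigma) = (98.94 - 93.8) / (3*0.56) = 3.0595
Cpk = min(Cpu, Cpl) = 2.8333

2.8333


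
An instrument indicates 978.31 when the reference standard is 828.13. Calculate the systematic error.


Systematic error = measured - true
= 978.31 - 828.13
= 150.1800

150.1800


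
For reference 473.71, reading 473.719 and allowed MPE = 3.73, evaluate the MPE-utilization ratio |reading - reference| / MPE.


e = indication - reference = 473.719 - 473.71 = 0.0090
|e| = 0.0090
ratio = |e| / MPE = 0.0090 / 3.73
ratio = 0.0024

0.0024


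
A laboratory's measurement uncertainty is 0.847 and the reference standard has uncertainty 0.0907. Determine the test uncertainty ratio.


TUR = u_lab / u_ref
= 0.847 / 0.0907
= 9.3385

9.3385


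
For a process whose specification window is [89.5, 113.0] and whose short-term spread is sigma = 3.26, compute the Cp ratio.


Cp = (USL - LSL) / (6 * sigma)
= (113.0 - 89.5) / (6 * 3.26)
= 23.5000 / 19.5600
= 1.2014

1.2014


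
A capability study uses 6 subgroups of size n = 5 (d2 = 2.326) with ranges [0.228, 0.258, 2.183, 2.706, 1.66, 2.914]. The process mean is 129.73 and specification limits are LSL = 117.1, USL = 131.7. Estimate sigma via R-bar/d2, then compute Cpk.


R_bar = (0.228 + 0.258 + 2.183 + 2.706 + 1.66 + 2.914) / 6 = 1.6581667
sigma = R_bar / d2 = 1.6581667 / 2.326 = 0.71288336
Cp = (USL - LSL)/(6*sigma) = (131.7 - 117.1)/(6*0.71288336) = 3.4134
Cpu = (131.7 - 129.73)/(3*0.71288336) = 0.9211
Cpl = (129.73 - 117.1)/(3*0.71288336) = 5.9056
Cpk = min(Cpu, Cpl) = 0.9211

0.9211


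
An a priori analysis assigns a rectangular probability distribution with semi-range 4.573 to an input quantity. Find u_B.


u_B = half_width / sqrt(3)
u_B = 4.573 / 1.7320508
u_B = 2.6402

2.6402


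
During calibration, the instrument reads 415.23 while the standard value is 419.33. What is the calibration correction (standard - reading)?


Correction = standard - reading
= 419.33 - 415.23
= 4.1000

4.1000


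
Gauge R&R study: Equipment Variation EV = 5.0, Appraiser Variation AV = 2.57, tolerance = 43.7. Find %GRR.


GRR = sqrt(EV^2 + AV^2) = sqrt(5.0^2 + 2.57^2) = 5.6218235
%GRR = GRR / tol * 100 = 5.6218235 / 43.7 * 100
%GRR = 12.8646

12.8646


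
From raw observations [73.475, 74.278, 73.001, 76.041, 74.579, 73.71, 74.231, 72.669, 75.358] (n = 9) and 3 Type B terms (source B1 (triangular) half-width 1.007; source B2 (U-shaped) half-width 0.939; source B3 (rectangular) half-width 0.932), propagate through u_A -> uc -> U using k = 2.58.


mean = (73.475 + 74.278 + 73.001 + 76.041 + 74.579 + 73.71 + 74.231 + 72.669 + 75.358) / 9 = 74.14911111
s = sqrt(sum((x - mean)^2)/(n-1)) = 1.0842573
u_A = s / sqrt(n) = 1.0842573 / sqrt(9) = 0.3614191
u_B1 = 1.007 / sqrt(6) = 0.41110603
u_B2 = 0.939 / sqrt(2) = 0.66397327
u_B3 = 0.932 / sqrt(3) = 0.53809045
uc = sqrt(0.3614191^2 + 0.41110603^2 + 0.66397327^2 + 0.53809045^2) = 1.0149058
U = k * uc = 2.58 * 1.0149058
U = 2.6185

2.6185


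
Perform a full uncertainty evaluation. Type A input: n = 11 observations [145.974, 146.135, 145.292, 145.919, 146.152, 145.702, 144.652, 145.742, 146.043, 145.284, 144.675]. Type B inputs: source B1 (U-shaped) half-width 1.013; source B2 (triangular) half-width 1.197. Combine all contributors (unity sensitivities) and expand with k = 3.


mean = (145.974 + 146.135 + 145.292 + 145.919 + 146.152 + 145.702 + 144.652 + 145.742 + 146.043 + 145.284 + 144.675) / 11 = 145.5972727
s = sqrt(sum((x - mean)^2)/(n-1)) = 0.54848429
u_A = s / sqrt(n) = 0.54848429 / sqrt(11) = 0.16537424
u_B1 = 1.013 / sqrt(2) = 0.71629917
u_B2 = 1.197 / sqrt(6) = 0.4886732
uc = sqrt(0.16537424^2 + 0.71629917^2 + 0.4886732^2) = 0.88274268
U = k * uc = 3 * 0.88274268
U = 2.6482

2.6482


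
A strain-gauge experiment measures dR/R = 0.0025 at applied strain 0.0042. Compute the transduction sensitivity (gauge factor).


GF = (dR/R) / epsilon
= 0.0025 / 0.0042
= 0.5952

0.5952


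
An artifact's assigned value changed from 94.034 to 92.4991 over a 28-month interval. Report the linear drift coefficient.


rate = (v2 - v1) / months
= (92.4991 - 94.034) / 28
= -1.5349 / 28
= -0.0548

-0.0548


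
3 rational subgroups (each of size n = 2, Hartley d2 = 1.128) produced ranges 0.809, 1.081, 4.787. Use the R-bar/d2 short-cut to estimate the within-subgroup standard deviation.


R_bar = (0.809 + 1.081 + 4.787) / 3
R_bar = 6.677 / 3 = 2.2256667
sigma_hat = R_bar / d2 = 2.2256667 / 1.128 = 1.9731

1.9731


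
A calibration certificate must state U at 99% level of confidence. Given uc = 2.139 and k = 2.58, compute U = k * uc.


U = k * uc
U = 2.58 * 2.139
U = 5.5186

5.5186


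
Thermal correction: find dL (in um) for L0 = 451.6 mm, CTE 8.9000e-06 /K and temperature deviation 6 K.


dL = L * alpha * dT
= 451.6 * 8.9000e-06 * 6
= 0.0241154 mm
dL_um = 0.0241154 * 1000 = 24.1154 um

24.1154


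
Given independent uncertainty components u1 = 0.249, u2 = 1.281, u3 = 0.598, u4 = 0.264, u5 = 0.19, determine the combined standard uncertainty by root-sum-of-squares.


uc = sqrt(0.249^2 + 1.281^2 + 0.598^2 + 0.264^2 + 0.19^2)
uc = sqrt(2.166362)
uc = 1.4719

1.4719


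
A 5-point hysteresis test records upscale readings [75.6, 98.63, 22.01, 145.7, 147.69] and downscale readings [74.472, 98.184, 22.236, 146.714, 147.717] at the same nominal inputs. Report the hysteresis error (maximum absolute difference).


|75.6 - 74.472| = 1.1280
|98.63 - 98.184| = 0.4460
|22.01 - 22.236| = 0.2260
|145.7 - 146.714| = 1.0140
|147.69 - 147.717| = 0.0270
hysteresis = max(diffs) = 1.1280

1.1280


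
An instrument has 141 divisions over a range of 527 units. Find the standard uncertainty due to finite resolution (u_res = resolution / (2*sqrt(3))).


resolution = range / divisions
resolution = 527 / 141 = 3.7375887
u_res = resolution / (2*sqrt(3))
u_res = 3.7375887 / 3.4641016
u_res = 1.0789

1.0789


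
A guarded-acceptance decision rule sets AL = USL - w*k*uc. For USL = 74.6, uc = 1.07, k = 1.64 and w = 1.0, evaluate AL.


U = k * uc = 1.64 * 1.07 = 1.7548
guard band g = w * U = 1.0 * 1.7548 = 1.7548
AL = USL - g = 74.6 - 1.7548
AL = 72.8452

72.8452


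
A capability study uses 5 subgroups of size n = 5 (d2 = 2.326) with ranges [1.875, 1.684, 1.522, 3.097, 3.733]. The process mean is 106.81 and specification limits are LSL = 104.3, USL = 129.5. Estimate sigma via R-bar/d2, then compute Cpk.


R_bar = (1.875 + 1.684 + 1.522 + 3.097 + 3.733) / 5 = 2.3822
sigma = R_bar / d2 = 2.3822 / 2.326 = 1.0241617
Cp = (USL - LSL)/(6*sigma) = (129.5 - 104.3)/(6*1.0241617) = 4.1009
Cpu = (129.5 - 106.81)/(3*1.0241617) = 7.3849
Cpl = (106.81 - 104.3)/(3*1.0241617) = 0.8169
Cpk = min(Cpu, Cpl) = 0.8169

0.8169


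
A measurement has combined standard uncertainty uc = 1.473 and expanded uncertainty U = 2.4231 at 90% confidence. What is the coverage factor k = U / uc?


k = U / uc
k = 2.4231 / 1.473
k = 1.645

1.645


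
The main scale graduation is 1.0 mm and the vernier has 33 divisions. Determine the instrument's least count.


LC = MSD / n_div
= 1.0 / 33
= 0.0303

0.0303


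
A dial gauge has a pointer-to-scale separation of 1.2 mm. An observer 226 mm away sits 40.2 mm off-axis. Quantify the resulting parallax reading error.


error = h * offset / d
= 1.2 * 40.2 / 226
= 0.2135

0.2135


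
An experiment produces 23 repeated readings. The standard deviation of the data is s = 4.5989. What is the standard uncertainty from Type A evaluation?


u_A = s / sqrt(n)
u_A = 4.5989 / sqrt(23)
u_A = 4.5989 / 4.7958315
u_A = 0.9589

0.9589


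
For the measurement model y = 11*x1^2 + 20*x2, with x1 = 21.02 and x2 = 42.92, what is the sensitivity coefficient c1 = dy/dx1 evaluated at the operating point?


y = 11*x1^2 + 20*x2
dy/dx1 = 2*11*x1
Evaluate at x1 = 21.02: c1 = 22 * 21.02
c1 = 462.4400

462.4400


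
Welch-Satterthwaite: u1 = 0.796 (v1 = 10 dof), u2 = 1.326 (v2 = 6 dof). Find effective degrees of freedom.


uc = sqrt(u1^2 + u2^2) = sqrt(0.796^2 + 1.326^2) = 1.5465743
v_eff = uc^4 / (u1^4/v1 + u2^4/v2)
= 1.5465743^4 / (0.796^4/10 + 1.326^4/6)
= 5.7211477 / 0.55540267
v_eff = 10.3009

10.3009


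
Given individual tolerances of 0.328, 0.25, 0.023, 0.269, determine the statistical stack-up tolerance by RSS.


RSS = sqrt(0.328^2 + 0.25^2 + 0.023^2 + 0.269^2)
= sqrt(0.242974)
= 0.4929

0.4929


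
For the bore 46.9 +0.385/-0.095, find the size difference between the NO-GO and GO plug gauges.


GO = nominal - lower_tol (smallest hole = maximum material condition)
GO = 46.9 - 0.095 = 46.805
NO-GO = nominal + upper_tol (largest hole = least material condition)
NO-GO = 46.9 + 0.385 = 47.285
spread = NO-GO - GO = 47.285 - 46.805 = 0.4800

0.4800


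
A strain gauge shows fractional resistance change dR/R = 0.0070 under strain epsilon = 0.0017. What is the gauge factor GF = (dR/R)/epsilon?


GF = (dR/R) / epsilon
= 0.0070 / 0.0017
= 4.1176

4.1176


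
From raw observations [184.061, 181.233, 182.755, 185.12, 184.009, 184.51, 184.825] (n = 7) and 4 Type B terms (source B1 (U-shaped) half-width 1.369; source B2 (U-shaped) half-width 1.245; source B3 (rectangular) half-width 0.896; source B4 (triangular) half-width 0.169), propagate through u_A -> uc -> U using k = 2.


mean = (184.061 + 181.233 + 182.755 + 185.12 + 184.009 + 184.51 + 184.825) / 7 = 183.7875714
s = sqrt(sum((x - mean)^2)/(n-1)) = 1.359495
u_A = s / sqrt(n) = 1.359495 / sqrt(7) = 0.51384081
u_B1 = 1.369 / sqrt(2) = 0.96802918
u_B2 = 1.245 / sqrt(2) = 0.88034794
u_B3 = 0.896 / sqrt(3) = 0.51730584
u_B4 = 0.169 / sqrt(6) = 0.068993961
uc = sqrt(0.51384081^2 + 0.96802918^2 + 0.88034794^2 + 0.51730584^2 + 0.068993961^2) = 1.4994969
U = k * uc = 2 * 1.4994969
U = 2.9990

2.9990


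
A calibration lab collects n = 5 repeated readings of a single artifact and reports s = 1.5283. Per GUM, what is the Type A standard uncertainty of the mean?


u_A = s / sqrt(n)
u_A = 1.5283 / sqrt(5)
u_A = 1.5283 / 2.236068
u_A = 0.6835

0.6835


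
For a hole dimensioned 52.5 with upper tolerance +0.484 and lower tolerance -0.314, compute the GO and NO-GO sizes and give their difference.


GO = nominal - lower_tol (smallest hole = maximum material condition)
GO = 52.5 - 0.314 = 52.186
NO-GO = nominal + upper_tol (largest hole = least material condition)
NO-GO = 52.5 + 0.484 = 52.984
spread = NO-GO - GO = 52.984 - 52.186 = 0.7980

0.7980


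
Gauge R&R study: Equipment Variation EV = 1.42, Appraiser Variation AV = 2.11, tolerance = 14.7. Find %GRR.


GRR = sqrt(EV^2 + AV^2) = sqrt(1.42^2 + 2.11^2) = 2.5433246
%GRR = GRR / tol * 100 = 2.5433246 / 14.7 * 100
%GRR = 17.3015

17.3015


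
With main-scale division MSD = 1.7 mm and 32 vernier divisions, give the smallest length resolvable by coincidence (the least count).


LC = MSD / n_div
= 1.7 / 32
= 0.0531

0.0531


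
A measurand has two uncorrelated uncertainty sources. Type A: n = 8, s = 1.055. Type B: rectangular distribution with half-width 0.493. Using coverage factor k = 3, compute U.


u_A = s / sqrt(n) = 1.055 / sqrt(8) = 0.37299883
u_B = half_width / sqrt(3) = 0.493 / sqrt(3) = 0.28463368
uc = sqrt(u_A^2 + u_B^2) = sqrt(0.37299883^2 + 0.28463368^2) = 0.46919554
U = k * uc = 3 * 0.46919554
U = 1.4076

1.4076


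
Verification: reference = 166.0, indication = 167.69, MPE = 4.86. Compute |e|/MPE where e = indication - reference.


e = indication - reference = 167.69 - 166.0 = 1.6900
|e| = 1.6900
ratio = |e| / MPE = 1.6900 / 4.86
ratio = 0.3477

0.3477


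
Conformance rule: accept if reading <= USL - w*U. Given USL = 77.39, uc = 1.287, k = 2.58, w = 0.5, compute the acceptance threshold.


U = k * uc = 2.58 * 1.287 = 3.32046
guard band g = w * U = 0.5 * 3.32046 = 1.66023
AL = USL - g = 77.39 - 1.66023
AL = 75.7298

75.7298


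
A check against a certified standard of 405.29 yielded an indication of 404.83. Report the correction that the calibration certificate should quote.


Correction = standard - reading
= 405.29 - 404.83
= 0.4600

0.4600


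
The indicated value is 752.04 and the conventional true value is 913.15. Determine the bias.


Systematic error = measured - true
= 752.04 - 913.15
= -161.1100

-161.1100


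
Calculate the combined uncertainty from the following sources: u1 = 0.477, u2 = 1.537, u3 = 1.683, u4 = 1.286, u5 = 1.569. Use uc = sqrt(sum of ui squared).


uc = sqrt(0.477^2 + 1.537^2 + 1.683^2 + 1.286^2 + 1.569^2)
uc = sqrt(9.537944)
uc = 3.0884

3.0884


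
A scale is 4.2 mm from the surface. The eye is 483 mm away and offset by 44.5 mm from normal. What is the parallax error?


error = h * offset / d
= 4.2 * 44.5 / 483
= 0.3870

0.3870


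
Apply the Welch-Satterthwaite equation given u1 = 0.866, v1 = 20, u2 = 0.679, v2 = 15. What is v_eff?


uc = sqrt(u1^2 + u2^2) = sqrt(0.866^2 + 0.679^2) = 1.1004531
v_eff = uc^4 / (u1^4/v1 + u2^4/v2)
= 1.1004531^4 / (0.866^4/20 + 0.679^4/15)
= 1.4665138 / 0.042292287
v_eff = 34.6757

34.6757


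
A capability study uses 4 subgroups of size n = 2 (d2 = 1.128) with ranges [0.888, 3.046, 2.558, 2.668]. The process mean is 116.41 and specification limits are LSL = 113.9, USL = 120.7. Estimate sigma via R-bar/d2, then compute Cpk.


R_bar = (0.888 + 3.046 + 2.558 + 2.668) / 4 = 2.29
sigma = R_bar / d2 = 2.29 / 1.128 = 2.0301418
Cp = (USL - LSL)/(6*sigma) = (120.7 - 113.9)/(6*2.0301418) = 0.5583
Cpu = (120.7 - 116.41)/(3*2.0301418) = 0.7044
Cpl = (116.41 - 113.9)/(3*2.0301418) = 0.4121
Cpk = min(Cpu, Cpl) = 0.4121

0.4121


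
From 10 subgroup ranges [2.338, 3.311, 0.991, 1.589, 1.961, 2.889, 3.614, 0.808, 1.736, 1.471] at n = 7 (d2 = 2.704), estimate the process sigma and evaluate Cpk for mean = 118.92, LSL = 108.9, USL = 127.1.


R_bar = (2.338 + 3.311 + 0.991 + 1.589 + 1.961 + 2.889 + 3.614 + 0.808 + 1.736 + 1.471) / 10 = 2.0708
sigma = R_bar / d2 = 2.0708 / 2.704 = 0.7658284
Cp = (USL - LSL)/(6*sigma) = (127.1 - 108.9)/(6*0.7658284) = 3.9609
Cpu = (127.1 - 118.92)/(3*0.7658284) = 3.5604
Cpl = (118.92 - 108.9)/(3*0.7658284) = 4.3613
Cpk = min(Cpu, Cpl) = 3.5604

3.5604


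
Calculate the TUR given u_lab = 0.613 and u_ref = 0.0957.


TUR = u_lab / u_ref
= 0.613 / 0.0957
= 6.4054

6.4054


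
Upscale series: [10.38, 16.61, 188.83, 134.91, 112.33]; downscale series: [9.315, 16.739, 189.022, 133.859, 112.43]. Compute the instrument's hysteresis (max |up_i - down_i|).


|10.38 - 9.315| = 1.0650
|16.61 - 16.739| = 0.1290
|188.83 - 189.022| = 0.1920
|134.91 - 133.859| = 1.0510
|112.33 - 112.43| = 0.1000
hysteresis = max(diffs) = 1.0650

1.0650


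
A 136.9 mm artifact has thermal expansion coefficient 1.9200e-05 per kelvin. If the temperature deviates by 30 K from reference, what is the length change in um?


dL = L * alpha * dT
= 136.9 * 1.9200e-05 * 30
= 0.0788544 mm
dL_um = 0.0788544 * 1000 = 78.8544 um

78.8544


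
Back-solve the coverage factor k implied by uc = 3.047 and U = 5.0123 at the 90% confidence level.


k = U / uc
k = 5.0123 / 3.047
k = 1.645

1.645


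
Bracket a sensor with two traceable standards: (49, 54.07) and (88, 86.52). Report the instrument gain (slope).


slope = (y2 - y1) / (x2 - x1)
= (86.52 - 54.07) / (88 - 49)
= 32.4500 / 39
= 0.8321

0.8321


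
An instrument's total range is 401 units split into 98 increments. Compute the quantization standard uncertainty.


resolution = range / divisions
resolution = 401 / 98 = 4.0918367
u_res = resolution / (2*sqrt(3))
u_res = 4.0918367 / 3.4641016
u_res = 1.1812

1.1812


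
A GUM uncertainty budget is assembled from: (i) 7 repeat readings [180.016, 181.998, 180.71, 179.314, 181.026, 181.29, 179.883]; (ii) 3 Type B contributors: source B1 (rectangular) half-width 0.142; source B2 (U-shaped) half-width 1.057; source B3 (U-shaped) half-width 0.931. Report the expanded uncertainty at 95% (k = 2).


mean = (180.016 + 181.998 + 180.71 + 179.314 + 181.026 + 181.29 + 179.883) / 7 = 180.6052857
s = sqrt(sum((x - mean)^2)/(n-1)) = 0.9249167
u_A = s / sqrt(n) = 0.9249167 / sqrt(7) = 0.34958565
u_B1 = 0.142 / sqrt(3) = 0.081983738
u_B2 = 1.057 / sqrt(2) = 0.74741187
u_B3 = 0.931 / sqrt(2) = 0.65831641
uc = sqrt(0.34958565^2 + 0.081983738^2 + 0.74741187^2 + 0.65831641^2) = 1.0587429
U = k * uc = 2 * 1.0587429
U = 2.1175

2.1175


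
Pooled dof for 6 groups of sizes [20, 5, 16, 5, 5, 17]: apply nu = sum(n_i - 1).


nu = sum_i (n_i - 1)
nu = ((20 - 1) + (5 - 1) + (16 - 1) + (5 - 1) + (5 - 1) + (17 - 1))
nu = 19 + 4 + 15 + 4 + 4 + 16
nu = 62

62


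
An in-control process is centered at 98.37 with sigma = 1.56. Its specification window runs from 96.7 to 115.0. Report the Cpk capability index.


Cpu = (USL - mean) / (3*sigma) = (115.0 - 98.37) / (3*1.56) = 3.5534
Cpl = (mean - LSL) / (3*sigma) = (98.37 - 96.7) / (3*1.56) = 0.3568
Cpk = min(Cpu, Cpl) = 0.3568

0.3568


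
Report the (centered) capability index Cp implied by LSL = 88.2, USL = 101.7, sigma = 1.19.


Cp = (USL - LSL) / (6 * sigma)
= (101.7 - 88.2) / (6 * 1.19)
= 13.5000 / 7.1400
= 1.8908

1.8908


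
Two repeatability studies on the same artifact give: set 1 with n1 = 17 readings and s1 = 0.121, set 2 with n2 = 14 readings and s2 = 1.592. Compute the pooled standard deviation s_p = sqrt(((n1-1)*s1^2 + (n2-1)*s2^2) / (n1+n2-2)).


s_p = sqrt(((n1-1)*s1^2 + (n2-1)*s2^2) / (n1+n2-2))
numerator = (17-1)*0.121^2 + (14-1)*1.592^2 = 0.234256 + 32.948032 = 33.182288
denominator = 17 + 14 - 2 = 29
s_p^2 = 33.182288 / 29 = 1.1442168
s_p = sqrt(1.1442168) = 1.0697

1.0697


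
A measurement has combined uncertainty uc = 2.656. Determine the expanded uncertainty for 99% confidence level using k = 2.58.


U = k * uc
U = 2.58 * 2.656
U = 6.8525

6.8525


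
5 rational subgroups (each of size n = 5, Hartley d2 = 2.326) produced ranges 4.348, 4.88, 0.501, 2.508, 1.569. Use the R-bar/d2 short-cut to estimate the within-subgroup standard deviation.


R_bar = (4.348 + 4.88 + 0.501 + 2.508 + 1.569) / 5
R_bar = 13.806 / 5 = 2.7612
sigma_hat = R_bar / d2 = 2.7612 / 2.326 = 1.1871

1.1871


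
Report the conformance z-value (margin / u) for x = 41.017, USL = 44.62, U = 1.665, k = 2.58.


u = U / k = 1.665 / 2.58 = 0.64534884
margin = |USL - x| = |44.62 - 41.017| = 3.603
z = margin / u = 3.603 / 0.64534884
z = 5.5830

5.5830


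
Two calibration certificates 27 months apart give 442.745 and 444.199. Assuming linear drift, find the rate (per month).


rate = (v2 - v1) / months
= (444.199 - 442.745) / 27
= 1.4540 / 27
= 0.0539

0.0539


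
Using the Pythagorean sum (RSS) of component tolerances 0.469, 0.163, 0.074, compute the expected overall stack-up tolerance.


RSS = sqrt(0.469^2 + 0.163^2 + 0.074^2)
= sqrt(0.252006)
= 0.5020

0.5020


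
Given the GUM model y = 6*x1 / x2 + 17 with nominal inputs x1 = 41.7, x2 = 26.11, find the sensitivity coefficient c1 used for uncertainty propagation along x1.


y = 6*x1 / x2 + 17
dy/dx1 = 6/x2
Evaluate at x2 = 26.11: c1 = 6 / 26.11
c1 = 0.2298

0.2298


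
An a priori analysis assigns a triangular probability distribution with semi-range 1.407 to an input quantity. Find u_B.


u_B = half_width / sqrt(6)
u_B = 1.407 / 2.4494897
u_B = 0.5744

0.5744


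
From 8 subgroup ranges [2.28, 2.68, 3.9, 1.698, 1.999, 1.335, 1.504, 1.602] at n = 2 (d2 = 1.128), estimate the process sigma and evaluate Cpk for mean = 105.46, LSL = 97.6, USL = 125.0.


R_bar = (2.28 + 2.68 + 3.9 + 1.698 + 1.999 + 1.335 + 1.504 + 1.602) / 8 = 2.12475
sigma = R_bar / d2 = 2.12475 / 1.128 = 1.8836436
Cp = (USL - LSL)/(6*sigma) = (125.0 - 97.6)/(6*1.8836436) = 2.4244
Cpu = (125.0 - 105.46)/(3*1.8836436) = 3.4578
Cpl = (105.46 - 97.6)/(3*1.8836436) = 1.3909
Cpk = min(Cpu, Cpl) = 1.3909

1.3909


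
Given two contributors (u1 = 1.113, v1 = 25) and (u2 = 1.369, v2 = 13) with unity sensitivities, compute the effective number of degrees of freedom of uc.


uc = sqrt(u1^2 + u2^2) = sqrt(1.113^2 + 1.369^2) = 1.7643497
v_eff = uc^4 / (u1^4/v1 + u2^4/v2)
= 1.7643497^4 / (1.113^4/25 + 1.369^4/13)
= 9.6903323 / 0.33157267
v_eff = 29.2254

29.2254


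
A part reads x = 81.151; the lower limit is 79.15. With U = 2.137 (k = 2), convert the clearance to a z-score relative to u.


u = U / k = 2.137 / 2 = 1.0685
margin = |LSL - x| = |79.15 - 81.151| = 2.001
z = margin / u = 2.001 / 1.0685
z = 1.8727

1.8727


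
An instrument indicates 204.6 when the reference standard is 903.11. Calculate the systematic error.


Systematic error = measured - true
= 204.6 - 903.11
= -698.5100

-698.5100


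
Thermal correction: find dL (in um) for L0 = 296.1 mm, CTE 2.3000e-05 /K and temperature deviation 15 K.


dL = L * alpha * dT
= 296.1 * 2.3000e-05 * 15
= 0.1021545 mm
dL_um = 0.1021545 * 1000 = 102.1545 um

102.1545


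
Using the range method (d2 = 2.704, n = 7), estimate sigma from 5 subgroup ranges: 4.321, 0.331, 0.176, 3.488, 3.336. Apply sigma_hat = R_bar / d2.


R_bar = (4.321 + 0.331 + 0.176 + 3.488 + 3.336) / 5
R_bar = 11.652 / 5 = 2.3304
sigma_hat = R_bar / d2 = 2.3304 / 2.704 = 0.8618

0.8618


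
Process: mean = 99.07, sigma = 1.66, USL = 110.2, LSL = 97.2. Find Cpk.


Cpu = (USL - mean) / (3*sigma) = (110.2 - 99.07) / (3*1.66) = 2.2349
Cpl = (mean - LSL) / (3*sigma) = (99.07 - 97.2) / (3*1.66) = 0.3755
Cpk = min(Cpu, Cpl) = 0.3755

0.3755


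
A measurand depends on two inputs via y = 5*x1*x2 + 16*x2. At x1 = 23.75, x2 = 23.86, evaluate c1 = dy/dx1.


y = 5*x1*x2 + 16*x2
dy/dx1 = 5*x2
Evaluate at x2 = 23.86: c1 = 5 * 23.86
c1 = 119.3000

119.3000


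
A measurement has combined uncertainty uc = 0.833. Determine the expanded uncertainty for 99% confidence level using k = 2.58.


U = k * uc
U = 2.58 * 0.833
U = 2.1491

2.1491


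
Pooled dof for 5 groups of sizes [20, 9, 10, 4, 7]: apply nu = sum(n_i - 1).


nu = sum_i (n_i - 1)
nu = ((20 - 1) + (9 - 1) + (10 - 1) + (4 - 1) + (7 - 1))
nu = 19 + 8 + 9 + 3 + 6
nu = 45

45


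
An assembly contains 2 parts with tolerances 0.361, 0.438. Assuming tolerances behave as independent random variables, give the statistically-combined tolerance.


RSS = sqrt(0.361^2 + 0.438^2)
= sqrt(0.322165)
= 0.5676

0.5676


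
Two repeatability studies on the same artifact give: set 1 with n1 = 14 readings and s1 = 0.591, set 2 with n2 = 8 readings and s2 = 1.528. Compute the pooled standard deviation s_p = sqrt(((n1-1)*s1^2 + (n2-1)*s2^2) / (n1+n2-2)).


s_p = sqrt(((n1-1)*s1^2 + (n2-1)*s2^2) / (n1+n2-2))
numerator = (14-1)*0.591^2 + (8-1)*1.528^2 = 4.540653 + 16.343488 = 20.884141
denominator = 14 + 8 - 2 = 20
s_p^2 = 20.884141 / 20 = 1.0442071
s_p = sqrt(1.0442071) = 1.0219

1.0219


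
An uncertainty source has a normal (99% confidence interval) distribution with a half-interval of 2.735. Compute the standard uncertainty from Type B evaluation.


u_B = half_width / 2.576
u_B = 2.735 / 2.576
u_B = 1.0617

1.0617


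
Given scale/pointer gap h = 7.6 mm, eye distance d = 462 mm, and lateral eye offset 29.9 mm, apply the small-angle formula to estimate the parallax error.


error = h * offset / d
= 7.6 * 29.9 / 462
= 0.4919

0.4919


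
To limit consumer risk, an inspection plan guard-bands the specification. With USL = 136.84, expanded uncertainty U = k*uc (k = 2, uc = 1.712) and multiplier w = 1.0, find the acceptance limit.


U = k * uc = 2 * 1.712 = 3.424
guard band g = w * U = 1.0 * 3.424 = 3.424
AL = USL - g = 136.84 - 3.424
AL = 133.4160

133.4160


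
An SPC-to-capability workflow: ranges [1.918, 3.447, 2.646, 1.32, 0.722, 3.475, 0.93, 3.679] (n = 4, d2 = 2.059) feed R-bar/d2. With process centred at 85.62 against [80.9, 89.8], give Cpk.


R_bar = (1.918 + 3.447 + 2.646 + 1.32 + 0.722 + 3.475 + 0.93 + 3.679) / 8 = 2.267125
sigma = R_bar / d2 = 2.267125 / 2.059 = 1.1010806
Cp = (USL - LSL)/(6*sigma) = (89.8 - 80.9)/(6*1.1010806) = 1.3472
Cpu = (89.8 - 85.62)/(3*1.1010806) = 1.2654
Cpl = (85.62 - 80.9)/(3*1.1010806) = 1.4289
Cpk = min(Cpu, Cpl) = 1.2654

1.2654


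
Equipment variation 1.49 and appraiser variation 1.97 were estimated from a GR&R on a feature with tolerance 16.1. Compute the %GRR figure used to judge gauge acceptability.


GRR = sqrt(EV^2 + AV^2) = sqrt(1.49^2 + 1.97^2) = 2.4700202
%GRR = GRR / tol * 100 = 2.4700202 / 16.1 * 100
%GRR = 15.3417

15.3417


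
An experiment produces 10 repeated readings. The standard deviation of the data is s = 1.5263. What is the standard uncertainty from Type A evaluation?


u_A = s / sqrt(n)
u_A = 1.5263 / sqrt(10)
u_A = 1.5263 / 3.1622777
u_A = 0.4827

0.4827


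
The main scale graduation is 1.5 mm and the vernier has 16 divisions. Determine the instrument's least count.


LC = MSD / n_div
= 1.5 / 16
= 0.0938

0.0938


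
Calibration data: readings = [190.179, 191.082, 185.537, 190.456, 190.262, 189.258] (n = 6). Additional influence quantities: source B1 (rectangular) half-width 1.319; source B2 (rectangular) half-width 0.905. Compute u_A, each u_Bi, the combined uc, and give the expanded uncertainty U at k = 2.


mean = (190.179 + 191.082 + 185.537 + 190.456 + 190.262 + 189.258) / 6 = 189.4623333
s = sqrt(sum((x - mean)^2)/(n-1)) = 2.0106599
u_A = s / sqrt(n) = 2.0106599 / sqrt(6) = 0.82084847
u_B1 = 1.319 / sqrt(3) = 0.76152501
u_B2 = 0.905 / sqrt(3) = 0.52250199
uc = sqrt(0.82084847^2 + 0.76152501^2 + 0.52250199^2) = 1.2356055
U = k * uc = 2 * 1.2356055
U = 2.4712

2.4712


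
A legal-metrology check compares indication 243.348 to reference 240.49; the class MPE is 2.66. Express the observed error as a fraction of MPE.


e = indication - reference = 243.348 - 240.49 = 2.8580
|e| = 2.8580
ratio = |e| / MPE = 2.8580 / 2.66
ratio = 1.0744

1.0744


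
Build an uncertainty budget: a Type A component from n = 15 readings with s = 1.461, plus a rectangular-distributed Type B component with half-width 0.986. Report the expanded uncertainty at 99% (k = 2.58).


u_A = s / sqrt(n) = 1.461 / sqrt(15) = 0.37722858
u_B = half_width / sqrt(3) = 0.986 / sqrt(3) = 0.56926737
uc = sqrt(u_A^2 + u_B^2) = sqrt(0.37722858^2 + 0.56926737^2) = 0.68291049
U = k * uc = 2.58 * 0.68291049
U = 1.7619

1.7619


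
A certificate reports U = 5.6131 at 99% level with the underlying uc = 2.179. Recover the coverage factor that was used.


k = U / uc
k = 5.6131 / 2.179
k = 2.576

2.576


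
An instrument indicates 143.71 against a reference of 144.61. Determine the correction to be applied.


Correction = standard - reading
= 144.61 - 143.71
= 0.9000

0.9000


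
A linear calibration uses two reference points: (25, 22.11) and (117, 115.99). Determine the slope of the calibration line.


slope = (y2 - y1) / (x2 - x1)
= (115.99 - 22.11) / (117 - 25)
= 93.8800 / 92
= 1.0204

1.0204


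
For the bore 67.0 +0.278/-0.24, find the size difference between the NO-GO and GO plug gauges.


GO = nominal - lower_tol (smallest hole = maximum material condition)
GO = 67.0 - 0.24 = 66.76
NO-GO = nominal + upper_tol (largest hole = least material condition)
NO-GO = 67.0 + 0.278 = 67.278
spread = NO-GO - GO = 67.278 - 66.76 = 0.5180

0.5180


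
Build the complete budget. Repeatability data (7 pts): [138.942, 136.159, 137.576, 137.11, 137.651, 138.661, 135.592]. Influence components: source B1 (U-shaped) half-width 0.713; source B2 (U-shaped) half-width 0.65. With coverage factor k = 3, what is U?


mean = (138.942 + 136.159 + 137.576 + 137.11 + 137.651 + 138.661 + 135.592) / 7 = 137.3844286
s = sqrt(sum((x - mean)^2)/(n-1)) = 1.221557
u_A = s / sqrt(n) = 1.221557 / sqrt(7) = 0.46170515
u_B1 = 0.713 / sqrt(2) = 0.50416713
u_B2 = 0.65 / sqrt(2) = 0.45961941
uc = sqrt(0.46170515^2 + 0.50416713^2 + 0.45961941^2) = 0.82377554
U = k * uc = 3 * 0.82377554
U = 2.4713

2.4713


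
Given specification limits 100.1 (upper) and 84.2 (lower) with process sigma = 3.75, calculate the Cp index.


Cp = (USL - LSL) / (6 * sigma)
= (100.1 - 84.2) / (6 * 3.75)
= 15.9000 / 22.5000
= 0.7067

0.7067
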